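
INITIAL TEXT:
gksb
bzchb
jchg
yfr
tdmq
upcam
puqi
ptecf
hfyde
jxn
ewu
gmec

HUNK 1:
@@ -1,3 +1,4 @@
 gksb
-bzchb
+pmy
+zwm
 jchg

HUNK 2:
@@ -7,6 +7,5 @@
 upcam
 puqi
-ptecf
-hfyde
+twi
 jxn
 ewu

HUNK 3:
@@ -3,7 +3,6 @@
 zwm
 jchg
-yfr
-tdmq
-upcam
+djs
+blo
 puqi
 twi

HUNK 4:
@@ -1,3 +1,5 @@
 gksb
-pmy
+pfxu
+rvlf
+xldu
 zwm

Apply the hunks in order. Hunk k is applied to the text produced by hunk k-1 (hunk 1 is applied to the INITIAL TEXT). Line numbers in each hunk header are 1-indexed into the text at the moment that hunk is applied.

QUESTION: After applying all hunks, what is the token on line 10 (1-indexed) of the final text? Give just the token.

Hunk 1: at line 1 remove [bzchb] add [pmy,zwm] -> 13 lines: gksb pmy zwm jchg yfr tdmq upcam puqi ptecf hfyde jxn ewu gmec
Hunk 2: at line 7 remove [ptecf,hfyde] add [twi] -> 12 lines: gksb pmy zwm jchg yfr tdmq upcam puqi twi jxn ewu gmec
Hunk 3: at line 3 remove [yfr,tdmq,upcam] add [djs,blo] -> 11 lines: gksb pmy zwm jchg djs blo puqi twi jxn ewu gmec
Hunk 4: at line 1 remove [pmy] add [pfxu,rvlf,xldu] -> 13 lines: gksb pfxu rvlf xldu zwm jchg djs blo puqi twi jxn ewu gmec
Final line 10: twi

Answer: twi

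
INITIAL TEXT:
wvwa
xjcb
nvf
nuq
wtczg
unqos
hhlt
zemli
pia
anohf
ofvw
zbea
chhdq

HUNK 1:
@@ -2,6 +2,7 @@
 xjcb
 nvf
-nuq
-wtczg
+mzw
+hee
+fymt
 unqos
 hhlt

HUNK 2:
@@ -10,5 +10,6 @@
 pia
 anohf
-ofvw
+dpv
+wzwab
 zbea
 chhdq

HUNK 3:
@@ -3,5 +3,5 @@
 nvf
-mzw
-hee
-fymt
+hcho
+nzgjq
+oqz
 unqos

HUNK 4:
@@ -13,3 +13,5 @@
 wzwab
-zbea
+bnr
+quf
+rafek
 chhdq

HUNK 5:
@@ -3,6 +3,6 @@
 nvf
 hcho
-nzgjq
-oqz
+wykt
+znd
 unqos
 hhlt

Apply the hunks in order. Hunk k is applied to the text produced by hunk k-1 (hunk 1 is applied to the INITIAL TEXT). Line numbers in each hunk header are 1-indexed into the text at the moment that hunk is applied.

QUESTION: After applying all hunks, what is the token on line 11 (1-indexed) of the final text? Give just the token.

Hunk 1: at line 2 remove [nuq,wtczg] add [mzw,hee,fymt] -> 14 lines: wvwa xjcb nvf mzw hee fymt unqos hhlt zemli pia anohf ofvw zbea chhdq
Hunk 2: at line 10 remove [ofvw] add [dpv,wzwab] -> 15 lines: wvwa xjcb nvf mzw hee fymt unqos hhlt zemli pia anohf dpv wzwab zbea chhdq
Hunk 3: at line 3 remove [mzw,hee,fymt] add [hcho,nzgjq,oqz] -> 15 lines: wvwa xjcb nvf hcho nzgjq oqz unqos hhlt zemli pia anohf dpv wzwab zbea chhdq
Hunk 4: at line 13 remove [zbea] add [bnr,quf,rafek] -> 17 lines: wvwa xjcb nvf hcho nzgjq oqz unqos hhlt zemli pia anohf dpv wzwab bnr quf rafek chhdq
Hunk 5: at line 3 remove [nzgjq,oqz] add [wykt,znd] -> 17 lines: wvwa xjcb nvf hcho wykt znd unqos hhlt zemli pia anohf dpv wzwab bnr quf rafek chhdq
Final line 11: anohf

Answer: anohf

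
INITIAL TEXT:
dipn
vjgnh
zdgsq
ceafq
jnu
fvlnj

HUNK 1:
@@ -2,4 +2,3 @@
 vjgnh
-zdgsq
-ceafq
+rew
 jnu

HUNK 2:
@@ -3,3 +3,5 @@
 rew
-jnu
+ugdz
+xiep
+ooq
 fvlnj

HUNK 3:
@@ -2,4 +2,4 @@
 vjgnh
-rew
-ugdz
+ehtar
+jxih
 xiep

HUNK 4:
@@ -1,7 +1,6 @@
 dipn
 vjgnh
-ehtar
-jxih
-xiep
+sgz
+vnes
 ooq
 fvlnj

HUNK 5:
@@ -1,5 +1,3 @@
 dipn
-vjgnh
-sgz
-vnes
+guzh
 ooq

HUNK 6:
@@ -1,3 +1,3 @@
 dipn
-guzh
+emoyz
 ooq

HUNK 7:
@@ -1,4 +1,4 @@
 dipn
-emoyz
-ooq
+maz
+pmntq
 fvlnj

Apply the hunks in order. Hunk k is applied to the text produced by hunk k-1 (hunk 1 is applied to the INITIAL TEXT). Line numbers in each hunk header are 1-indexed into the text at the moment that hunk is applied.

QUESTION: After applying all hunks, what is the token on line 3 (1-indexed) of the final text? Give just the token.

Hunk 1: at line 2 remove [zdgsq,ceafq] add [rew] -> 5 lines: dipn vjgnh rew jnu fvlnj
Hunk 2: at line 3 remove [jnu] add [ugdz,xiep,ooq] -> 7 lines: dipn vjgnh rew ugdz xiep ooq fvlnj
Hunk 3: at line 2 remove [rew,ugdz] add [ehtar,jxih] -> 7 lines: dipn vjgnh ehtar jxih xiep ooq fvlnj
Hunk 4: at line 1 remove [ehtar,jxih,xiep] add [sgz,vnes] -> 6 lines: dipn vjgnh sgz vnes ooq fvlnj
Hunk 5: at line 1 remove [vjgnh,sgz,vnes] add [guzh] -> 4 lines: dipn guzh ooq fvlnj
Hunk 6: at line 1 remove [guzh] add [emoyz] -> 4 lines: dipn emoyz ooq fvlnj
Hunk 7: at line 1 remove [emoyz,ooq] add [maz,pmntq] -> 4 lines: dipn maz pmntq fvlnj
Final line 3: pmntq

Answer: pmntq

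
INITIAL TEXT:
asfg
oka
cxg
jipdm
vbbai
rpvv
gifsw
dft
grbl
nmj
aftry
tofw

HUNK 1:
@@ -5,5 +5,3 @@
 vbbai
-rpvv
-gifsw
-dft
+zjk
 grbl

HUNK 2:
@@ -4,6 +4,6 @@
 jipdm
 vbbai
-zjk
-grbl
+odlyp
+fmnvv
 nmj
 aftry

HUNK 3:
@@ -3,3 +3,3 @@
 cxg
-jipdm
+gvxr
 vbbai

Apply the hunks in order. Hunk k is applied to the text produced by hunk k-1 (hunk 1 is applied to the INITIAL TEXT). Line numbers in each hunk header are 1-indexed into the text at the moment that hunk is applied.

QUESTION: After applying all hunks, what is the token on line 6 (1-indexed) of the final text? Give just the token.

Hunk 1: at line 5 remove [rpvv,gifsw,dft] add [zjk] -> 10 lines: asfg oka cxg jipdm vbbai zjk grbl nmj aftry tofw
Hunk 2: at line 4 remove [zjk,grbl] add [odlyp,fmnvv] -> 10 lines: asfg oka cxg jipdm vbbai odlyp fmnvv nmj aftry tofw
Hunk 3: at line 3 remove [jipdm] add [gvxr] -> 10 lines: asfg oka cxg gvxr vbbai odlyp fmnvv nmj aftry tofw
Final line 6: odlyp

Answer: odlyp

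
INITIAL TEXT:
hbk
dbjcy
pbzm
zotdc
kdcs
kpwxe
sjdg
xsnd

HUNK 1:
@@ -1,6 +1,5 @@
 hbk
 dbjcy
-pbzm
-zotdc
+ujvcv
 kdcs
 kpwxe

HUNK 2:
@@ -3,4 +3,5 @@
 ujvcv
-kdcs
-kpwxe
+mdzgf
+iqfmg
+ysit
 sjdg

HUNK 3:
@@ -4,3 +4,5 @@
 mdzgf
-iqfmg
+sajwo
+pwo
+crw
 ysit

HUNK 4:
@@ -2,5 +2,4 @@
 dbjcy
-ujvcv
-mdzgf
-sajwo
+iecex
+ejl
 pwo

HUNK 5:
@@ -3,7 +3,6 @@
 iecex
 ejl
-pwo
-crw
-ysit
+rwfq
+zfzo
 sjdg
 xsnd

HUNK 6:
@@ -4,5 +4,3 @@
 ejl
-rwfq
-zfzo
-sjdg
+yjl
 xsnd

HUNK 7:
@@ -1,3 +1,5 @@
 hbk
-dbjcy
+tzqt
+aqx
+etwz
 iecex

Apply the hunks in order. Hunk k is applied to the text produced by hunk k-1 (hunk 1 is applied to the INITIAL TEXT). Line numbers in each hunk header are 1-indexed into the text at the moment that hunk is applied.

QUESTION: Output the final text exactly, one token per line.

Hunk 1: at line 1 remove [pbzm,zotdc] add [ujvcv] -> 7 lines: hbk dbjcy ujvcv kdcs kpwxe sjdg xsnd
Hunk 2: at line 3 remove [kdcs,kpwxe] add [mdzgf,iqfmg,ysit] -> 8 lines: hbk dbjcy ujvcv mdzgf iqfmg ysit sjdg xsnd
Hunk 3: at line 4 remove [iqfmg] add [sajwo,pwo,crw] -> 10 lines: hbk dbjcy ujvcv mdzgf sajwo pwo crw ysit sjdg xsnd
Hunk 4: at line 2 remove [ujvcv,mdzgf,sajwo] add [iecex,ejl] -> 9 lines: hbk dbjcy iecex ejl pwo crw ysit sjdg xsnd
Hunk 5: at line 3 remove [pwo,crw,ysit] add [rwfq,zfzo] -> 8 lines: hbk dbjcy iecex ejl rwfq zfzo sjdg xsnd
Hunk 6: at line 4 remove [rwfq,zfzo,sjdg] add [yjl] -> 6 lines: hbk dbjcy iecex ejl yjl xsnd
Hunk 7: at line 1 remove [dbjcy] add [tzqt,aqx,etwz] -> 8 lines: hbk tzqt aqx etwz iecex ejl yjl xsnd

Answer: hbk
tzqt
aqx
etwz
iecex
ejl
yjl
xsnd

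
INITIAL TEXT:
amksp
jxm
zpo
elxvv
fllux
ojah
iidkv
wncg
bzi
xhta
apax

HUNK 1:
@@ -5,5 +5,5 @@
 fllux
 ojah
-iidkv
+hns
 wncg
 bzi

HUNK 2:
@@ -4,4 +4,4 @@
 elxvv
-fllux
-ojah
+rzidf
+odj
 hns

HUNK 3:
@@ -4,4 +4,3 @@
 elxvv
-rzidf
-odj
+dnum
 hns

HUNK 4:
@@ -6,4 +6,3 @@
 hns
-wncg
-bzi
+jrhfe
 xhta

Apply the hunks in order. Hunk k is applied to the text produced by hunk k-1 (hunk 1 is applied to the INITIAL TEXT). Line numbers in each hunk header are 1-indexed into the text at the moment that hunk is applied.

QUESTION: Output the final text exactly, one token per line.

Hunk 1: at line 5 remove [iidkv] add [hns] -> 11 lines: amksp jxm zpo elxvv fllux ojah hns wncg bzi xhta apax
Hunk 2: at line 4 remove [fllux,ojah] add [rzidf,odj] -> 11 lines: amksp jxm zpo elxvv rzidf odj hns wncg bzi xhta apax
Hunk 3: at line 4 remove [rzidf,odj] add [dnum] -> 10 lines: amksp jxm zpo elxvv dnum hns wncg bzi xhta apax
Hunk 4: at line 6 remove [wncg,bzi] add [jrhfe] -> 9 lines: amksp jxm zpo elxvv dnum hns jrhfe xhta apax

Answer: amksp
jxm
zpo
elxvv
dnum
hns
jrhfe
xhta
apax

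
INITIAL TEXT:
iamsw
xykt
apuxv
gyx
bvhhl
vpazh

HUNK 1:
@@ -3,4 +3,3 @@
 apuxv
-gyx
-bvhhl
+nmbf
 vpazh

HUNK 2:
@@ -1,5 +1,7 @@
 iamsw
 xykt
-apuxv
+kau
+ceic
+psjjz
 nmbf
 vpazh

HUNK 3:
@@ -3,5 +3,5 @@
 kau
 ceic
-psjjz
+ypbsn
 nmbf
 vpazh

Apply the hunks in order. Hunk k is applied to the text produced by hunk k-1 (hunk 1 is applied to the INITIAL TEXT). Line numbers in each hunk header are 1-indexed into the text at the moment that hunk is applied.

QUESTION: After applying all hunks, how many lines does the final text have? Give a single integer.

Answer: 7

Derivation:
Hunk 1: at line 3 remove [gyx,bvhhl] add [nmbf] -> 5 lines: iamsw xykt apuxv nmbf vpazh
Hunk 2: at line 1 remove [apuxv] add [kau,ceic,psjjz] -> 7 lines: iamsw xykt kau ceic psjjz nmbf vpazh
Hunk 3: at line 3 remove [psjjz] add [ypbsn] -> 7 lines: iamsw xykt kau ceic ypbsn nmbf vpazh
Final line count: 7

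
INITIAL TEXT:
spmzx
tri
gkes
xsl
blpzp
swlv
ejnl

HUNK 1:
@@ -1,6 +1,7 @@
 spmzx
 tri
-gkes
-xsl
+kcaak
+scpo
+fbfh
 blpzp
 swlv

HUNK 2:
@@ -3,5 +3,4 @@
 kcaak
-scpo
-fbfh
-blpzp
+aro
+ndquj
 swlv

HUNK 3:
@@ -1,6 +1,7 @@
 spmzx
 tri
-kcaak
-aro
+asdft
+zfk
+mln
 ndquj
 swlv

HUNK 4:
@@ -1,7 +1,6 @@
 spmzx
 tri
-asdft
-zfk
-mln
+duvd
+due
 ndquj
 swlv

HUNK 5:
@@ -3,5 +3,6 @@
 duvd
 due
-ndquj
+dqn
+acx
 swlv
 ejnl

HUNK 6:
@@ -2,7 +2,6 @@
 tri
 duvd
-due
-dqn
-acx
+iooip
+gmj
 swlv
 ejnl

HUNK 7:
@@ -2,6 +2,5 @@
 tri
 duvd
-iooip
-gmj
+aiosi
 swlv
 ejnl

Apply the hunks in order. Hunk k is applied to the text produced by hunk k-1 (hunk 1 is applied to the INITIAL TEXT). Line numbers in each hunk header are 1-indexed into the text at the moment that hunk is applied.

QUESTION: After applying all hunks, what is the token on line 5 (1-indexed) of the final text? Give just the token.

Hunk 1: at line 1 remove [gkes,xsl] add [kcaak,scpo,fbfh] -> 8 lines: spmzx tri kcaak scpo fbfh blpzp swlv ejnl
Hunk 2: at line 3 remove [scpo,fbfh,blpzp] add [aro,ndquj] -> 7 lines: spmzx tri kcaak aro ndquj swlv ejnl
Hunk 3: at line 1 remove [kcaak,aro] add [asdft,zfk,mln] -> 8 lines: spmzx tri asdft zfk mln ndquj swlv ejnl
Hunk 4: at line 1 remove [asdft,zfk,mln] add [duvd,due] -> 7 lines: spmzx tri duvd due ndquj swlv ejnl
Hunk 5: at line 3 remove [ndquj] add [dqn,acx] -> 8 lines: spmzx tri duvd due dqn acx swlv ejnl
Hunk 6: at line 2 remove [due,dqn,acx] add [iooip,gmj] -> 7 lines: spmzx tri duvd iooip gmj swlv ejnl
Hunk 7: at line 2 remove [iooip,gmj] add [aiosi] -> 6 lines: spmzx tri duvd aiosi swlv ejnl
Final line 5: swlv

Answer: swlv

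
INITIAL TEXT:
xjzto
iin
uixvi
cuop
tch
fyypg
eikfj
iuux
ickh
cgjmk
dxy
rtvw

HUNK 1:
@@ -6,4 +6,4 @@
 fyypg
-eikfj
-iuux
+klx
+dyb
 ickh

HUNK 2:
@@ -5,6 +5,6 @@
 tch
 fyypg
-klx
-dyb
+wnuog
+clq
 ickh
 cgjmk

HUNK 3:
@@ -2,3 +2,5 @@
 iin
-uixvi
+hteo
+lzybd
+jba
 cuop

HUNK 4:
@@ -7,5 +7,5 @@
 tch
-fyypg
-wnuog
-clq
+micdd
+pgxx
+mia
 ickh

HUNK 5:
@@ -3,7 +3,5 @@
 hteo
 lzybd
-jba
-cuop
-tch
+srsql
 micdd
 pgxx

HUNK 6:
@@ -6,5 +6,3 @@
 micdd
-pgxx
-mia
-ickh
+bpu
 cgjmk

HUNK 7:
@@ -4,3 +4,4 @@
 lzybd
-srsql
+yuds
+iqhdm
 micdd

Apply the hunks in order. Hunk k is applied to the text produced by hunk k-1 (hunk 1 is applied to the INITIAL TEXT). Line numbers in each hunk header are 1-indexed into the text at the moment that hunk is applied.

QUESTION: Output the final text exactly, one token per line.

Answer: xjzto
iin
hteo
lzybd
yuds
iqhdm
micdd
bpu
cgjmk
dxy
rtvw

Derivation:
Hunk 1: at line 6 remove [eikfj,iuux] add [klx,dyb] -> 12 lines: xjzto iin uixvi cuop tch fyypg klx dyb ickh cgjmk dxy rtvw
Hunk 2: at line 5 remove [klx,dyb] add [wnuog,clq] -> 12 lines: xjzto iin uixvi cuop tch fyypg wnuog clq ickh cgjmk dxy rtvw
Hunk 3: at line 2 remove [uixvi] add [hteo,lzybd,jba] -> 14 lines: xjzto iin hteo lzybd jba cuop tch fyypg wnuog clq ickh cgjmk dxy rtvw
Hunk 4: at line 7 remove [fyypg,wnuog,clq] add [micdd,pgxx,mia] -> 14 lines: xjzto iin hteo lzybd jba cuop tch micdd pgxx mia ickh cgjmk dxy rtvw
Hunk 5: at line 3 remove [jba,cuop,tch] add [srsql] -> 12 lines: xjzto iin hteo lzybd srsql micdd pgxx mia ickh cgjmk dxy rtvw
Hunk 6: at line 6 remove [pgxx,mia,ickh] add [bpu] -> 10 lines: xjzto iin hteo lzybd srsql micdd bpu cgjmk dxy rtvw
Hunk 7: at line 4 remove [srsql] add [yuds,iqhdm] -> 11 lines: xjzto iin hteo lzybd yuds iqhdm micdd bpu cgjmk dxy rtvw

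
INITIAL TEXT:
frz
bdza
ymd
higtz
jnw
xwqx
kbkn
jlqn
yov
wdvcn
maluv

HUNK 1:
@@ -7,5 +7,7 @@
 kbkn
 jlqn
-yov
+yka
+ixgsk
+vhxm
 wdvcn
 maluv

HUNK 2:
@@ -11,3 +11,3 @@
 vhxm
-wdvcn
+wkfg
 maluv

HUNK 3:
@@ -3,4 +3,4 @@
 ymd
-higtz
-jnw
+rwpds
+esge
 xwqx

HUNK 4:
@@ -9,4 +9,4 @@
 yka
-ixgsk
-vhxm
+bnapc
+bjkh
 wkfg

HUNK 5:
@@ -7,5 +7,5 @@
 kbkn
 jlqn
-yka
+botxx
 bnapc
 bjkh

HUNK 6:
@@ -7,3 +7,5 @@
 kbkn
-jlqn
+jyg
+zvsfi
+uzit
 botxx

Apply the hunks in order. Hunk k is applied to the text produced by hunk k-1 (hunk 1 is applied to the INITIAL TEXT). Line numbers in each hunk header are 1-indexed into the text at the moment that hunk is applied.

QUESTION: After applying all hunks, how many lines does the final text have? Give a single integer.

Hunk 1: at line 7 remove [yov] add [yka,ixgsk,vhxm] -> 13 lines: frz bdza ymd higtz jnw xwqx kbkn jlqn yka ixgsk vhxm wdvcn maluv
Hunk 2: at line 11 remove [wdvcn] add [wkfg] -> 13 lines: frz bdza ymd higtz jnw xwqx kbkn jlqn yka ixgsk vhxm wkfg maluv
Hunk 3: at line 3 remove [higtz,jnw] add [rwpds,esge] -> 13 lines: frz bdza ymd rwpds esge xwqx kbkn jlqn yka ixgsk vhxm wkfg maluv
Hunk 4: at line 9 remove [ixgsk,vhxm] add [bnapc,bjkh] -> 13 lines: frz bdza ymd rwpds esge xwqx kbkn jlqn yka bnapc bjkh wkfg maluv
Hunk 5: at line 7 remove [yka] add [botxx] -> 13 lines: frz bdza ymd rwpds esge xwqx kbkn jlqn botxx bnapc bjkh wkfg maluv
Hunk 6: at line 7 remove [jlqn] add [jyg,zvsfi,uzit] -> 15 lines: frz bdza ymd rwpds esge xwqx kbkn jyg zvsfi uzit botxx bnapc bjkh wkfg maluv
Final line count: 15

Answer: 15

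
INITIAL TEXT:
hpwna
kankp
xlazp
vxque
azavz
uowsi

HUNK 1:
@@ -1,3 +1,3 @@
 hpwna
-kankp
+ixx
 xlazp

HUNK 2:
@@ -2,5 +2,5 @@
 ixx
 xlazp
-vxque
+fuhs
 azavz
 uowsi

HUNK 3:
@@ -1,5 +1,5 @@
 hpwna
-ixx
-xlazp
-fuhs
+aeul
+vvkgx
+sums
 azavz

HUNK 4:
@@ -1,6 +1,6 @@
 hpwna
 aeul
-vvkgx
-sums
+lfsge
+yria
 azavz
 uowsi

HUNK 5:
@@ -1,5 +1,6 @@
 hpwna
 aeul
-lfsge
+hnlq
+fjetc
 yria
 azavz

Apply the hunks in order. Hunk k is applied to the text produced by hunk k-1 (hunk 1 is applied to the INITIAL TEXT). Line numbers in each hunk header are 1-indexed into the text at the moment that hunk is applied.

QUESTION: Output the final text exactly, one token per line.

Answer: hpwna
aeul
hnlq
fjetc
yria
azavz
uowsi

Derivation:
Hunk 1: at line 1 remove [kankp] add [ixx] -> 6 lines: hpwna ixx xlazp vxque azavz uowsi
Hunk 2: at line 2 remove [vxque] add [fuhs] -> 6 lines: hpwna ixx xlazp fuhs azavz uowsi
Hunk 3: at line 1 remove [ixx,xlazp,fuhs] add [aeul,vvkgx,sums] -> 6 lines: hpwna aeul vvkgx sums azavz uowsi
Hunk 4: at line 1 remove [vvkgx,sums] add [lfsge,yria] -> 6 lines: hpwna aeul lfsge yria azavz uowsi
Hunk 5: at line 1 remove [lfsge] add [hnlq,fjetc] -> 7 lines: hpwna aeul hnlq fjetc yria azavz uowsi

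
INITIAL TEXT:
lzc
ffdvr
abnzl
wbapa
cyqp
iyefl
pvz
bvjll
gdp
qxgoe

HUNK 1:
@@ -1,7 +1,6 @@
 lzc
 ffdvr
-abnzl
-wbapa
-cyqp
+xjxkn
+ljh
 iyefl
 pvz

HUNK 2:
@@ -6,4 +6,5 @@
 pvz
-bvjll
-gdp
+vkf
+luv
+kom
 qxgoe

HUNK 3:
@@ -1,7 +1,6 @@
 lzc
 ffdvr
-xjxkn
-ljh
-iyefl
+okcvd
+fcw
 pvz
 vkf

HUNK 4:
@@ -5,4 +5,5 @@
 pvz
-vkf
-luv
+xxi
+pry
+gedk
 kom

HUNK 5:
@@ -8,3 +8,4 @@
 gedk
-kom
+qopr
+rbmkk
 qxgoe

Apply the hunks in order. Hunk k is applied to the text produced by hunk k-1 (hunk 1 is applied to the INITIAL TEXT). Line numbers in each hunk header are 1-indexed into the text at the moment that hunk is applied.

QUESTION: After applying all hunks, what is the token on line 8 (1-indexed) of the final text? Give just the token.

Answer: gedk

Derivation:
Hunk 1: at line 1 remove [abnzl,wbapa,cyqp] add [xjxkn,ljh] -> 9 lines: lzc ffdvr xjxkn ljh iyefl pvz bvjll gdp qxgoe
Hunk 2: at line 6 remove [bvjll,gdp] add [vkf,luv,kom] -> 10 lines: lzc ffdvr xjxkn ljh iyefl pvz vkf luv kom qxgoe
Hunk 3: at line 1 remove [xjxkn,ljh,iyefl] add [okcvd,fcw] -> 9 lines: lzc ffdvr okcvd fcw pvz vkf luv kom qxgoe
Hunk 4: at line 5 remove [vkf,luv] add [xxi,pry,gedk] -> 10 lines: lzc ffdvr okcvd fcw pvz xxi pry gedk kom qxgoe
Hunk 5: at line 8 remove [kom] add [qopr,rbmkk] -> 11 lines: lzc ffdvr okcvd fcw pvz xxi pry gedk qopr rbmkk qxgoe
Final line 8: gedk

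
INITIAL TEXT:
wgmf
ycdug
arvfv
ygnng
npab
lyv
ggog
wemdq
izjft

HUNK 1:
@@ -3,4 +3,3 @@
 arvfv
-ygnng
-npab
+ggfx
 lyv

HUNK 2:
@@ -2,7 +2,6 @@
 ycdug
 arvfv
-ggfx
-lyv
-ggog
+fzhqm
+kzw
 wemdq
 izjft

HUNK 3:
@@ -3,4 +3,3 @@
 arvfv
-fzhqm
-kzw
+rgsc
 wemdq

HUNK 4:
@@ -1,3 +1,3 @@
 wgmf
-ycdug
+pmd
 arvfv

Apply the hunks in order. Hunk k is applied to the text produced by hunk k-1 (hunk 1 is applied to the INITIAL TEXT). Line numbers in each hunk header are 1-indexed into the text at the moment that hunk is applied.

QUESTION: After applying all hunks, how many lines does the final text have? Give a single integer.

Answer: 6

Derivation:
Hunk 1: at line 3 remove [ygnng,npab] add [ggfx] -> 8 lines: wgmf ycdug arvfv ggfx lyv ggog wemdq izjft
Hunk 2: at line 2 remove [ggfx,lyv,ggog] add [fzhqm,kzw] -> 7 lines: wgmf ycdug arvfv fzhqm kzw wemdq izjft
Hunk 3: at line 3 remove [fzhqm,kzw] add [rgsc] -> 6 lines: wgmf ycdug arvfv rgsc wemdq izjft
Hunk 4: at line 1 remove [ycdug] add [pmd] -> 6 lines: wgmf pmd arvfv rgsc wemdq izjft
Final line count: 6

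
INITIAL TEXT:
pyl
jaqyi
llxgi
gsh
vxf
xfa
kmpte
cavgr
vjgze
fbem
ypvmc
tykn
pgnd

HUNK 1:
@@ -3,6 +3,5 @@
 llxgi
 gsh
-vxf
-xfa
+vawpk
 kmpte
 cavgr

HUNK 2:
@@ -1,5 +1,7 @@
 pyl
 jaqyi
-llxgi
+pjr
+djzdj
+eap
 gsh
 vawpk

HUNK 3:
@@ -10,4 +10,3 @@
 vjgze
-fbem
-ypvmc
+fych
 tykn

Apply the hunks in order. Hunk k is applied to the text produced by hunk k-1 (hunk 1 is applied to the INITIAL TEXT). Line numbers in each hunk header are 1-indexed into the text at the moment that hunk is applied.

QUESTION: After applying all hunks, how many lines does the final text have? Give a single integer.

Answer: 13

Derivation:
Hunk 1: at line 3 remove [vxf,xfa] add [vawpk] -> 12 lines: pyl jaqyi llxgi gsh vawpk kmpte cavgr vjgze fbem ypvmc tykn pgnd
Hunk 2: at line 1 remove [llxgi] add [pjr,djzdj,eap] -> 14 lines: pyl jaqyi pjr djzdj eap gsh vawpk kmpte cavgr vjgze fbem ypvmc tykn pgnd
Hunk 3: at line 10 remove [fbem,ypvmc] add [fych] -> 13 lines: pyl jaqyi pjr djzdj eap gsh vawpk kmpte cavgr vjgze fych tykn pgnd
Final line count: 13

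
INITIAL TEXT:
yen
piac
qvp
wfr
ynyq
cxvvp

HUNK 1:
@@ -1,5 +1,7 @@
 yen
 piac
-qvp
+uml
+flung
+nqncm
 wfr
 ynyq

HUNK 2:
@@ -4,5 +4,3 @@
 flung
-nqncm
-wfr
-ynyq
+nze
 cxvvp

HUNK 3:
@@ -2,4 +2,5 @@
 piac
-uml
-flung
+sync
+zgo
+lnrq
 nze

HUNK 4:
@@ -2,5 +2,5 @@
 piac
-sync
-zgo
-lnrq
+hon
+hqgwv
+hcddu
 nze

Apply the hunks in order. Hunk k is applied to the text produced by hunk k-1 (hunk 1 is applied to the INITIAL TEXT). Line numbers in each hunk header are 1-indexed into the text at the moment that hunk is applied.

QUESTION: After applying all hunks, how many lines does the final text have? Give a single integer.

Answer: 7

Derivation:
Hunk 1: at line 1 remove [qvp] add [uml,flung,nqncm] -> 8 lines: yen piac uml flung nqncm wfr ynyq cxvvp
Hunk 2: at line 4 remove [nqncm,wfr,ynyq] add [nze] -> 6 lines: yen piac uml flung nze cxvvp
Hunk 3: at line 2 remove [uml,flung] add [sync,zgo,lnrq] -> 7 lines: yen piac sync zgo lnrq nze cxvvp
Hunk 4: at line 2 remove [sync,zgo,lnrq] add [hon,hqgwv,hcddu] -> 7 lines: yen piac hon hqgwv hcddu nze cxvvp
Final line count: 7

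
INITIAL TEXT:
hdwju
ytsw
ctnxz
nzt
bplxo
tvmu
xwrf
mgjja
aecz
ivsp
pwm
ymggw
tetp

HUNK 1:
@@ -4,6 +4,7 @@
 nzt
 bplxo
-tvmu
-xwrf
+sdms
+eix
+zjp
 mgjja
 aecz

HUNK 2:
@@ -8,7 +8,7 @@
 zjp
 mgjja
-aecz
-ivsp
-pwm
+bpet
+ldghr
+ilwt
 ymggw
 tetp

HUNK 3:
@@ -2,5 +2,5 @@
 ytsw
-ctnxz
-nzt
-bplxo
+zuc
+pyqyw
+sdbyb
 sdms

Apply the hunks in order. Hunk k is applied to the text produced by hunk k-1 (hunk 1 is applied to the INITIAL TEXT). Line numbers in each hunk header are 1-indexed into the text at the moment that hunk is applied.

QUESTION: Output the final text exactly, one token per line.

Answer: hdwju
ytsw
zuc
pyqyw
sdbyb
sdms
eix
zjp
mgjja
bpet
ldghr
ilwt
ymggw
tetp

Derivation:
Hunk 1: at line 4 remove [tvmu,xwrf] add [sdms,eix,zjp] -> 14 lines: hdwju ytsw ctnxz nzt bplxo sdms eix zjp mgjja aecz ivsp pwm ymggw tetp
Hunk 2: at line 8 remove [aecz,ivsp,pwm] add [bpet,ldghr,ilwt] -> 14 lines: hdwju ytsw ctnxz nzt bplxo sdms eix zjp mgjja bpet ldghr ilwt ymggw tetp
Hunk 3: at line 2 remove [ctnxz,nzt,bplxo] add [zuc,pyqyw,sdbyb] -> 14 lines: hdwju ytsw zuc pyqyw sdbyb sdms eix zjp mgjja bpet ldghr ilwt ymggw tetp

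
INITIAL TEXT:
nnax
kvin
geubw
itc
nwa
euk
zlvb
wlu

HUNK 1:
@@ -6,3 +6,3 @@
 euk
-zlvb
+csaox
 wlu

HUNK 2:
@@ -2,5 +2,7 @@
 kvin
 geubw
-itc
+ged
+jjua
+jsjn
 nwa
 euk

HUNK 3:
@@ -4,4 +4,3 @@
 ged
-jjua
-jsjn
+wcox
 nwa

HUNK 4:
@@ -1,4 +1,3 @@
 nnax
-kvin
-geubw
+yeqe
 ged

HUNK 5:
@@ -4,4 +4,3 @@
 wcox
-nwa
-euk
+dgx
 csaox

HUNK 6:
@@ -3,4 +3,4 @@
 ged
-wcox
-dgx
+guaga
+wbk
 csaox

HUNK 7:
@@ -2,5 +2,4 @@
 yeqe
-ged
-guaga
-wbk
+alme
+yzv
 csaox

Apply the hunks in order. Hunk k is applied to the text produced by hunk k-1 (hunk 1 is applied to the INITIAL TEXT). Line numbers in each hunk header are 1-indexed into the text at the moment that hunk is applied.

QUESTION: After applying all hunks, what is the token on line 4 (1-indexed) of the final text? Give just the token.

Answer: yzv

Derivation:
Hunk 1: at line 6 remove [zlvb] add [csaox] -> 8 lines: nnax kvin geubw itc nwa euk csaox wlu
Hunk 2: at line 2 remove [itc] add [ged,jjua,jsjn] -> 10 lines: nnax kvin geubw ged jjua jsjn nwa euk csaox wlu
Hunk 3: at line 4 remove [jjua,jsjn] add [wcox] -> 9 lines: nnax kvin geubw ged wcox nwa euk csaox wlu
Hunk 4: at line 1 remove [kvin,geubw] add [yeqe] -> 8 lines: nnax yeqe ged wcox nwa euk csaox wlu
Hunk 5: at line 4 remove [nwa,euk] add [dgx] -> 7 lines: nnax yeqe ged wcox dgx csaox wlu
Hunk 6: at line 3 remove [wcox,dgx] add [guaga,wbk] -> 7 lines: nnax yeqe ged guaga wbk csaox wlu
Hunk 7: at line 2 remove [ged,guaga,wbk] add [alme,yzv] -> 6 lines: nnax yeqe alme yzv csaox wlu
Final line 4: yzv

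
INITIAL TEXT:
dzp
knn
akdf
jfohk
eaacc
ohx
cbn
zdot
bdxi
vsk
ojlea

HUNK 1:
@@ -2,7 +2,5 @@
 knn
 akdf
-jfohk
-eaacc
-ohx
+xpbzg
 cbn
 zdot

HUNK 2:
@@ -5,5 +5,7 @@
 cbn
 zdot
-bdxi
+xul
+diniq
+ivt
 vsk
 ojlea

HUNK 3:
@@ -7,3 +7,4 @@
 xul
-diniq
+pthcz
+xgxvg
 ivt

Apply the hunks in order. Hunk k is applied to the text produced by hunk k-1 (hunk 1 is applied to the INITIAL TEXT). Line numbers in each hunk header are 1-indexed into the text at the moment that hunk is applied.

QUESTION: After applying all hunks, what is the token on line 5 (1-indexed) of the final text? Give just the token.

Hunk 1: at line 2 remove [jfohk,eaacc,ohx] add [xpbzg] -> 9 lines: dzp knn akdf xpbzg cbn zdot bdxi vsk ojlea
Hunk 2: at line 5 remove [bdxi] add [xul,diniq,ivt] -> 11 lines: dzp knn akdf xpbzg cbn zdot xul diniq ivt vsk ojlea
Hunk 3: at line 7 remove [diniq] add [pthcz,xgxvg] -> 12 lines: dzp knn akdf xpbzg cbn zdot xul pthcz xgxvg ivt vsk ojlea
Final line 5: cbn

Answer: cbn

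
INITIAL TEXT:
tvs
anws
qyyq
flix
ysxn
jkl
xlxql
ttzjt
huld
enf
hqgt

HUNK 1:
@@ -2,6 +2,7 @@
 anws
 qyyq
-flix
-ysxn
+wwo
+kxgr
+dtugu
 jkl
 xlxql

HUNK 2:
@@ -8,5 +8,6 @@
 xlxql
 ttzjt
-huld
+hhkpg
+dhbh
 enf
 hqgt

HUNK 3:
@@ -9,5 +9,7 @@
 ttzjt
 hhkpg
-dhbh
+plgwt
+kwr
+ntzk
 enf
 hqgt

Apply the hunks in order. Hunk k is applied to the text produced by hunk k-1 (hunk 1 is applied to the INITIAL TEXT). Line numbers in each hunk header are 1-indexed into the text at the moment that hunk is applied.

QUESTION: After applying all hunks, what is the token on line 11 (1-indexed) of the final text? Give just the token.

Answer: plgwt

Derivation:
Hunk 1: at line 2 remove [flix,ysxn] add [wwo,kxgr,dtugu] -> 12 lines: tvs anws qyyq wwo kxgr dtugu jkl xlxql ttzjt huld enf hqgt
Hunk 2: at line 8 remove [huld] add [hhkpg,dhbh] -> 13 lines: tvs anws qyyq wwo kxgr dtugu jkl xlxql ttzjt hhkpg dhbh enf hqgt
Hunk 3: at line 9 remove [dhbh] add [plgwt,kwr,ntzk] -> 15 lines: tvs anws qyyq wwo kxgr dtugu jkl xlxql ttzjt hhkpg plgwt kwr ntzk enf hqgt
Final line 11: plgwt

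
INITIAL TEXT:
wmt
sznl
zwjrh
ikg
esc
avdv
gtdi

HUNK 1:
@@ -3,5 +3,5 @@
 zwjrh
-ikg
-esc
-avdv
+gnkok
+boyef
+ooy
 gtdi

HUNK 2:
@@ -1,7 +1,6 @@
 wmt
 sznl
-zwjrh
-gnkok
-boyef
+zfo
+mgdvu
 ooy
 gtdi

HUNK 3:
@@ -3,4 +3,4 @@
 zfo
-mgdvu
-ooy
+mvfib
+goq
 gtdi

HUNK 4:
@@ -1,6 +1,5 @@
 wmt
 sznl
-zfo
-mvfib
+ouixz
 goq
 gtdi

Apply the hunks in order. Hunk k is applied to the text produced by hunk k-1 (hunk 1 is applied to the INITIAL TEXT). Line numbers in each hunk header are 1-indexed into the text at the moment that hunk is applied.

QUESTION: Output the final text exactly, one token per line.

Hunk 1: at line 3 remove [ikg,esc,avdv] add [gnkok,boyef,ooy] -> 7 lines: wmt sznl zwjrh gnkok boyef ooy gtdi
Hunk 2: at line 1 remove [zwjrh,gnkok,boyef] add [zfo,mgdvu] -> 6 lines: wmt sznl zfo mgdvu ooy gtdi
Hunk 3: at line 3 remove [mgdvu,ooy] add [mvfib,goq] -> 6 lines: wmt sznl zfo mvfib goq gtdi
Hunk 4: at line 1 remove [zfo,mvfib] add [ouixz] -> 5 lines: wmt sznl ouixz goq gtdi

Answer: wmt
sznl
ouixz
goq
gtdi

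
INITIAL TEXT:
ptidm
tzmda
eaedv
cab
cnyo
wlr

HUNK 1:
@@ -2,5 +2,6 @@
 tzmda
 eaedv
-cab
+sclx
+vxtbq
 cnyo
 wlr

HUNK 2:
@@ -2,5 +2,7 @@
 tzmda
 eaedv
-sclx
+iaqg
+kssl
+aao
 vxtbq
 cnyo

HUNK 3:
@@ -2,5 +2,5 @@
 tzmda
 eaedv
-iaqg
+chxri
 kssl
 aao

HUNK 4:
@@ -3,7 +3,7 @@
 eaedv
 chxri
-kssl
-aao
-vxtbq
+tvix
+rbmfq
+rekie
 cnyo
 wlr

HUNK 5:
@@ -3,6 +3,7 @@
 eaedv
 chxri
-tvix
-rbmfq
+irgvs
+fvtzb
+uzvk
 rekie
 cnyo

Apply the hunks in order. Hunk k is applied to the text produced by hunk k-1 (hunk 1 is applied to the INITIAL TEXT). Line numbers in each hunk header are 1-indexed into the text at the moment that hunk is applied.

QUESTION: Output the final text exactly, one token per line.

Hunk 1: at line 2 remove [cab] add [sclx,vxtbq] -> 7 lines: ptidm tzmda eaedv sclx vxtbq cnyo wlr
Hunk 2: at line 2 remove [sclx] add [iaqg,kssl,aao] -> 9 lines: ptidm tzmda eaedv iaqg kssl aao vxtbq cnyo wlr
Hunk 3: at line 2 remove [iaqg] add [chxri] -> 9 lines: ptidm tzmda eaedv chxri kssl aao vxtbq cnyo wlr
Hunk 4: at line 3 remove [kssl,aao,vxtbq] add [tvix,rbmfq,rekie] -> 9 lines: ptidm tzmda eaedv chxri tvix rbmfq rekie cnyo wlr
Hunk 5: at line 3 remove [tvix,rbmfq] add [irgvs,fvtzb,uzvk] -> 10 lines: ptidm tzmda eaedv chxri irgvs fvtzb uzvk rekie cnyo wlr

Answer: ptidm
tzmda
eaedv
chxri
irgvs
fvtzb
uzvk
rekie
cnyo
wlr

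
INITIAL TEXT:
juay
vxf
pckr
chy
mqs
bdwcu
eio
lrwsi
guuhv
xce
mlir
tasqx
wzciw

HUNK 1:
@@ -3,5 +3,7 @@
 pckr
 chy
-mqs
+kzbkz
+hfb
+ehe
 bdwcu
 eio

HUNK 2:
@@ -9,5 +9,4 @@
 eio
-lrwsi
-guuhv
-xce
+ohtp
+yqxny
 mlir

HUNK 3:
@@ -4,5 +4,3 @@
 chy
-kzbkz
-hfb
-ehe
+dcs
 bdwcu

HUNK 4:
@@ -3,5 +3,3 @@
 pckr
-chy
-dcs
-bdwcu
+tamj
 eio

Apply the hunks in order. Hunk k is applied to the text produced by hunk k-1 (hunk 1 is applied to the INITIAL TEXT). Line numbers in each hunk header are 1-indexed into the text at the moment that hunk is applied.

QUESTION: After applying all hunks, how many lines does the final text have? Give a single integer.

Hunk 1: at line 3 remove [mqs] add [kzbkz,hfb,ehe] -> 15 lines: juay vxf pckr chy kzbkz hfb ehe bdwcu eio lrwsi guuhv xce mlir tasqx wzciw
Hunk 2: at line 9 remove [lrwsi,guuhv,xce] add [ohtp,yqxny] -> 14 lines: juay vxf pckr chy kzbkz hfb ehe bdwcu eio ohtp yqxny mlir tasqx wzciw
Hunk 3: at line 4 remove [kzbkz,hfb,ehe] add [dcs] -> 12 lines: juay vxf pckr chy dcs bdwcu eio ohtp yqxny mlir tasqx wzciw
Hunk 4: at line 3 remove [chy,dcs,bdwcu] add [tamj] -> 10 lines: juay vxf pckr tamj eio ohtp yqxny mlir tasqx wzciw
Final line count: 10

Answer: 10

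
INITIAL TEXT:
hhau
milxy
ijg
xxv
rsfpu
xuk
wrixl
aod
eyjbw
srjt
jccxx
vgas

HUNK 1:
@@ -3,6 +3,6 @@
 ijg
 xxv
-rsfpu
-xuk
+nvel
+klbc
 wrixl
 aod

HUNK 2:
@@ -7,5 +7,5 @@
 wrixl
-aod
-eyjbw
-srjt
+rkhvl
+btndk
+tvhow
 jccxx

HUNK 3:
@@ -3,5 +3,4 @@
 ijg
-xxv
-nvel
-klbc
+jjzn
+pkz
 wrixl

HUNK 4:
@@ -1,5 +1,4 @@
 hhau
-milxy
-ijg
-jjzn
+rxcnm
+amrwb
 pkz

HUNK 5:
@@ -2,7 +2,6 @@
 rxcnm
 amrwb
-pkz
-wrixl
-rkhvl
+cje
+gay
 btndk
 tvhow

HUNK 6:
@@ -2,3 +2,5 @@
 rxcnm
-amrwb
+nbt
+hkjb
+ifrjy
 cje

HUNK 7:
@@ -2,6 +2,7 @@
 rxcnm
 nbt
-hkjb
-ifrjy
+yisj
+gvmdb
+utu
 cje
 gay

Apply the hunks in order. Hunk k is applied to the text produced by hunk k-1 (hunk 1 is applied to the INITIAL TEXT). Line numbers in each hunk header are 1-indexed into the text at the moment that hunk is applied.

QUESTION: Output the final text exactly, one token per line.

Hunk 1: at line 3 remove [rsfpu,xuk] add [nvel,klbc] -> 12 lines: hhau milxy ijg xxv nvel klbc wrixl aod eyjbw srjt jccxx vgas
Hunk 2: at line 7 remove [aod,eyjbw,srjt] add [rkhvl,btndk,tvhow] -> 12 lines: hhau milxy ijg xxv nvel klbc wrixl rkhvl btndk tvhow jccxx vgas
Hunk 3: at line 3 remove [xxv,nvel,klbc] add [jjzn,pkz] -> 11 lines: hhau milxy ijg jjzn pkz wrixl rkhvl btndk tvhow jccxx vgas
Hunk 4: at line 1 remove [milxy,ijg,jjzn] add [rxcnm,amrwb] -> 10 lines: hhau rxcnm amrwb pkz wrixl rkhvl btndk tvhow jccxx vgas
Hunk 5: at line 2 remove [pkz,wrixl,rkhvl] add [cje,gay] -> 9 lines: hhau rxcnm amrwb cje gay btndk tvhow jccxx vgas
Hunk 6: at line 2 remove [amrwb] add [nbt,hkjb,ifrjy] -> 11 lines: hhau rxcnm nbt hkjb ifrjy cje gay btndk tvhow jccxx vgas
Hunk 7: at line 2 remove [hkjb,ifrjy] add [yisj,gvmdb,utu] -> 12 lines: hhau rxcnm nbt yisj gvmdb utu cje gay btndk tvhow jccxx vgas

Answer: hhau
rxcnm
nbt
yisj
gvmdb
utu
cje
gay
btndk
tvhow
jccxx
vgas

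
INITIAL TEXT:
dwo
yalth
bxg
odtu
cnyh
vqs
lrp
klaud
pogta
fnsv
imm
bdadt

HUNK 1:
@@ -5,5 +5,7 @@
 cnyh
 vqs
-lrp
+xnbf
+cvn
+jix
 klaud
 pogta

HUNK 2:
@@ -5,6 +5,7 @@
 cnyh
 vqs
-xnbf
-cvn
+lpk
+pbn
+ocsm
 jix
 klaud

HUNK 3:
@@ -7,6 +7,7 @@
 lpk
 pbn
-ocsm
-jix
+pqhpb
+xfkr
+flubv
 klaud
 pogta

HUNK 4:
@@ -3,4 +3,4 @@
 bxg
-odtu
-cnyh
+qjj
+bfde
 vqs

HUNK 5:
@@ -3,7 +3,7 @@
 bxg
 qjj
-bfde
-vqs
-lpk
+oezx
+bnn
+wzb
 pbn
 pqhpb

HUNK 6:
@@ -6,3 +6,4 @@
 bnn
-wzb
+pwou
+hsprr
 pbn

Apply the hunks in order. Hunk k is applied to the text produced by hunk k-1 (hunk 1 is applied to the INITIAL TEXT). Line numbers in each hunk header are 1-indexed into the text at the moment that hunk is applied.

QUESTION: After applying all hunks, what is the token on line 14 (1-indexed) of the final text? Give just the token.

Answer: pogta

Derivation:
Hunk 1: at line 5 remove [lrp] add [xnbf,cvn,jix] -> 14 lines: dwo yalth bxg odtu cnyh vqs xnbf cvn jix klaud pogta fnsv imm bdadt
Hunk 2: at line 5 remove [xnbf,cvn] add [lpk,pbn,ocsm] -> 15 lines: dwo yalth bxg odtu cnyh vqs lpk pbn ocsm jix klaud pogta fnsv imm bdadt
Hunk 3: at line 7 remove [ocsm,jix] add [pqhpb,xfkr,flubv] -> 16 lines: dwo yalth bxg odtu cnyh vqs lpk pbn pqhpb xfkr flubv klaud pogta fnsv imm bdadt
Hunk 4: at line 3 remove [odtu,cnyh] add [qjj,bfde] -> 16 lines: dwo yalth bxg qjj bfde vqs lpk pbn pqhpb xfkr flubv klaud pogta fnsv imm bdadt
Hunk 5: at line 3 remove [bfde,vqs,lpk] add [oezx,bnn,wzb] -> 16 lines: dwo yalth bxg qjj oezx bnn wzb pbn pqhpb xfkr flubv klaud pogta fnsv imm bdadt
Hunk 6: at line 6 remove [wzb] add [pwou,hsprr] -> 17 lines: dwo yalth bxg qjj oezx bnn pwou hsprr pbn pqhpb xfkr flubv klaud pogta fnsv imm bdadt
Final line 14: pogta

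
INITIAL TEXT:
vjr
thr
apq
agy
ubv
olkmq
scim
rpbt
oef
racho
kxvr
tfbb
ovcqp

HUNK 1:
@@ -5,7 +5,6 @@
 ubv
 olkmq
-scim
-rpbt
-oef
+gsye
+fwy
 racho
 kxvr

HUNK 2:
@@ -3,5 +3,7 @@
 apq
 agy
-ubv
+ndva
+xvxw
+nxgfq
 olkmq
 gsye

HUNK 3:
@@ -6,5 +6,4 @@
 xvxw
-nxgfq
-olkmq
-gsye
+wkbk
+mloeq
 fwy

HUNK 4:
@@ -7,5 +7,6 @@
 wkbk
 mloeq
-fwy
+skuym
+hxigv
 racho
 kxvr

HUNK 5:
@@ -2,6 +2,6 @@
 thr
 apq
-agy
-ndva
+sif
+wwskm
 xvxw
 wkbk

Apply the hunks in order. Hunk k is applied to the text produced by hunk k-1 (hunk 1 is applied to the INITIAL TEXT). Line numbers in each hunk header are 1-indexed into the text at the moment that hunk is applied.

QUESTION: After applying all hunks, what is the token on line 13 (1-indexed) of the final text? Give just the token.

Hunk 1: at line 5 remove [scim,rpbt,oef] add [gsye,fwy] -> 12 lines: vjr thr apq agy ubv olkmq gsye fwy racho kxvr tfbb ovcqp
Hunk 2: at line 3 remove [ubv] add [ndva,xvxw,nxgfq] -> 14 lines: vjr thr apq agy ndva xvxw nxgfq olkmq gsye fwy racho kxvr tfbb ovcqp
Hunk 3: at line 6 remove [nxgfq,olkmq,gsye] add [wkbk,mloeq] -> 13 lines: vjr thr apq agy ndva xvxw wkbk mloeq fwy racho kxvr tfbb ovcqp
Hunk 4: at line 7 remove [fwy] add [skuym,hxigv] -> 14 lines: vjr thr apq agy ndva xvxw wkbk mloeq skuym hxigv racho kxvr tfbb ovcqp
Hunk 5: at line 2 remove [agy,ndva] add [sif,wwskm] -> 14 lines: vjr thr apq sif wwskm xvxw wkbk mloeq skuym hxigv racho kxvr tfbb ovcqp
Final line 13: tfbb

Answer: tfbb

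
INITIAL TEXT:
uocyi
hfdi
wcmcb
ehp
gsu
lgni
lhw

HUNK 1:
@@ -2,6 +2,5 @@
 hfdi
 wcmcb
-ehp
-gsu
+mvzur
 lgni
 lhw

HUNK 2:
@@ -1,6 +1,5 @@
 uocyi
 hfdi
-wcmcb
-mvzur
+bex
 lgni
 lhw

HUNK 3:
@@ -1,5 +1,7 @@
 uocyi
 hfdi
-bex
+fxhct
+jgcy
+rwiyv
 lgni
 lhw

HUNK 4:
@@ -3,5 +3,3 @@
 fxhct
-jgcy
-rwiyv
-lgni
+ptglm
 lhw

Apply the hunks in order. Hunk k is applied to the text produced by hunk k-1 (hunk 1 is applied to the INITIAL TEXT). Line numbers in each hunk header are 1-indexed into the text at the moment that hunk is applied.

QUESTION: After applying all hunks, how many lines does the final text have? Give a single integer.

Answer: 5

Derivation:
Hunk 1: at line 2 remove [ehp,gsu] add [mvzur] -> 6 lines: uocyi hfdi wcmcb mvzur lgni lhw
Hunk 2: at line 1 remove [wcmcb,mvzur] add [bex] -> 5 lines: uocyi hfdi bex lgni lhw
Hunk 3: at line 1 remove [bex] add [fxhct,jgcy,rwiyv] -> 7 lines: uocyi hfdi fxhct jgcy rwiyv lgni lhw
Hunk 4: at line 3 remove [jgcy,rwiyv,lgni] add [ptglm] -> 5 lines: uocyi hfdi fxhct ptglm lhw
Final line count: 5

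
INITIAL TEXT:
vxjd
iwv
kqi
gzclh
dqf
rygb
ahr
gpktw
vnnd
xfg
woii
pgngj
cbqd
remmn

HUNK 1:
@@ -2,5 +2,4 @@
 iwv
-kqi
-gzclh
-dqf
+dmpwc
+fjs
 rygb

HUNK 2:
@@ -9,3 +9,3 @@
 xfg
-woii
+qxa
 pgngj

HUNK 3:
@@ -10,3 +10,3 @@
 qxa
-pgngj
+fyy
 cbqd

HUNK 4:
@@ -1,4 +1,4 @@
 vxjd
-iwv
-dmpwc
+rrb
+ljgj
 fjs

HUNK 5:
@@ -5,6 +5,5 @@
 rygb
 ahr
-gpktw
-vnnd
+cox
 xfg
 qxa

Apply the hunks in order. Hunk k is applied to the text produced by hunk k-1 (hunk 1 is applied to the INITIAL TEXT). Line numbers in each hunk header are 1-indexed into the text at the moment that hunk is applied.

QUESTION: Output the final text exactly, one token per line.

Hunk 1: at line 2 remove [kqi,gzclh,dqf] add [dmpwc,fjs] -> 13 lines: vxjd iwv dmpwc fjs rygb ahr gpktw vnnd xfg woii pgngj cbqd remmn
Hunk 2: at line 9 remove [woii] add [qxa] -> 13 lines: vxjd iwv dmpwc fjs rygb ahr gpktw vnnd xfg qxa pgngj cbqd remmn
Hunk 3: at line 10 remove [pgngj] add [fyy] -> 13 lines: vxjd iwv dmpwc fjs rygb ahr gpktw vnnd xfg qxa fyy cbqd remmn
Hunk 4: at line 1 remove [iwv,dmpwc] add [rrb,ljgj] -> 13 lines: vxjd rrb ljgj fjs rygb ahr gpktw vnnd xfg qxa fyy cbqd remmn
Hunk 5: at line 5 remove [gpktw,vnnd] add [cox] -> 12 lines: vxjd rrb ljgj fjs rygb ahr cox xfg qxa fyy cbqd remmn

Answer: vxjd
rrb
ljgj
fjs
rygb
ahr
cox
xfg
qxa
fyy
cbqd
remmn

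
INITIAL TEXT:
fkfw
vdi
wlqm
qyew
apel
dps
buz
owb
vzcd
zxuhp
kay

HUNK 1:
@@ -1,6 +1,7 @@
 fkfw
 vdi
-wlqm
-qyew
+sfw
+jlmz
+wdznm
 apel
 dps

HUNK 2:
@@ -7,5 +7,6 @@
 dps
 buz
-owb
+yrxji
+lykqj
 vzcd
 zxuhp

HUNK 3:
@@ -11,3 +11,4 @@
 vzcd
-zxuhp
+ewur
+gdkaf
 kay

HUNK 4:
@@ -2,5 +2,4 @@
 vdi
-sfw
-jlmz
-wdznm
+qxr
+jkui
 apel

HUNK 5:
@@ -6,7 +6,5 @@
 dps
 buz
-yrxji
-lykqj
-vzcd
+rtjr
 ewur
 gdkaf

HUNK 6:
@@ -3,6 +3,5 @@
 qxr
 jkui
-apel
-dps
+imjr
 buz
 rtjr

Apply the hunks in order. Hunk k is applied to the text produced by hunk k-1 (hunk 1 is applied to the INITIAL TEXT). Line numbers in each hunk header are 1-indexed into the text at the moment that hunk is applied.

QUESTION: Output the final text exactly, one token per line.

Hunk 1: at line 1 remove [wlqm,qyew] add [sfw,jlmz,wdznm] -> 12 lines: fkfw vdi sfw jlmz wdznm apel dps buz owb vzcd zxuhp kay
Hunk 2: at line 7 remove [owb] add [yrxji,lykqj] -> 13 lines: fkfw vdi sfw jlmz wdznm apel dps buz yrxji lykqj vzcd zxuhp kay
Hunk 3: at line 11 remove [zxuhp] add [ewur,gdkaf] -> 14 lines: fkfw vdi sfw jlmz wdznm apel dps buz yrxji lykqj vzcd ewur gdkaf kay
Hunk 4: at line 2 remove [sfw,jlmz,wdznm] add [qxr,jkui] -> 13 lines: fkfw vdi qxr jkui apel dps buz yrxji lykqj vzcd ewur gdkaf kay
Hunk 5: at line 6 remove [yrxji,lykqj,vzcd] add [rtjr] -> 11 lines: fkfw vdi qxr jkui apel dps buz rtjr ewur gdkaf kay
Hunk 6: at line 3 remove [apel,dps] add [imjr] -> 10 lines: fkfw vdi qxr jkui imjr buz rtjr ewur gdkaf kay

Answer: fkfw
vdi
qxr
jkui
imjr
buz
rtjr
ewur
gdkaf
kay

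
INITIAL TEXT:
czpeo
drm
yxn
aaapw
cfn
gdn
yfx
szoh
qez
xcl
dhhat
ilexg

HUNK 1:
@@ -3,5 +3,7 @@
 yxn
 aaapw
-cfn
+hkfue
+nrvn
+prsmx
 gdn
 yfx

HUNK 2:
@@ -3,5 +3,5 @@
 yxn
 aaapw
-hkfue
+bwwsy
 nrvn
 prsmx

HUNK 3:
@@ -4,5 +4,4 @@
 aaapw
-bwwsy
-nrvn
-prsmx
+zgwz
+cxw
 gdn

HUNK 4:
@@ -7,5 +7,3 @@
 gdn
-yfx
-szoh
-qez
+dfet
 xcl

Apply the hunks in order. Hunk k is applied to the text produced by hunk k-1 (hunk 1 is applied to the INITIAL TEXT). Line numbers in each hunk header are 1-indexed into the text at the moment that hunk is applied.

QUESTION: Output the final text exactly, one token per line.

Hunk 1: at line 3 remove [cfn] add [hkfue,nrvn,prsmx] -> 14 lines: czpeo drm yxn aaapw hkfue nrvn prsmx gdn yfx szoh qez xcl dhhat ilexg
Hunk 2: at line 3 remove [hkfue] add [bwwsy] -> 14 lines: czpeo drm yxn aaapw bwwsy nrvn prsmx gdn yfx szoh qez xcl dhhat ilexg
Hunk 3: at line 4 remove [bwwsy,nrvn,prsmx] add [zgwz,cxw] -> 13 lines: czpeo drm yxn aaapw zgwz cxw gdn yfx szoh qez xcl dhhat ilexg
Hunk 4: at line 7 remove [yfx,szoh,qez] add [dfet] -> 11 lines: czpeo drm yxn aaapw zgwz cxw gdn dfet xcl dhhat ilexg

Answer: czpeo
drm
yxn
aaapw
zgwz
cxw
gdn
dfet
xcl
dhhat
ilexg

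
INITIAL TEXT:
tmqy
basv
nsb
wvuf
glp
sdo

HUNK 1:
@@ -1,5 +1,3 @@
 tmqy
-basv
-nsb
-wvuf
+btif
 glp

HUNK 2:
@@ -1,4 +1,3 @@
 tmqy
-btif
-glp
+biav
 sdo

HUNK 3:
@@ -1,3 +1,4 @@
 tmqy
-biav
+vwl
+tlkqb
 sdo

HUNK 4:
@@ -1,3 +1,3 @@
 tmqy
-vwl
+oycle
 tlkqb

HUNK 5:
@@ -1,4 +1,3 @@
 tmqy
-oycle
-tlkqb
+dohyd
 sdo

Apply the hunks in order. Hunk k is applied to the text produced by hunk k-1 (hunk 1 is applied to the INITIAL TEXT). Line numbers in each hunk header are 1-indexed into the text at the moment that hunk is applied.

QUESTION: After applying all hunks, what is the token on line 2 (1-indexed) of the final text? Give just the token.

Answer: dohyd

Derivation:
Hunk 1: at line 1 remove [basv,nsb,wvuf] add [btif] -> 4 lines: tmqy btif glp sdo
Hunk 2: at line 1 remove [btif,glp] add [biav] -> 3 lines: tmqy biav sdo
Hunk 3: at line 1 remove [biav] add [vwl,tlkqb] -> 4 lines: tmqy vwl tlkqb sdo
Hunk 4: at line 1 remove [vwl] add [oycle] -> 4 lines: tmqy oycle tlkqb sdo
Hunk 5: at line 1 remove [oycle,tlkqb] add [dohyd] -> 3 lines: tmqy dohyd sdo
Final line 2: dohyd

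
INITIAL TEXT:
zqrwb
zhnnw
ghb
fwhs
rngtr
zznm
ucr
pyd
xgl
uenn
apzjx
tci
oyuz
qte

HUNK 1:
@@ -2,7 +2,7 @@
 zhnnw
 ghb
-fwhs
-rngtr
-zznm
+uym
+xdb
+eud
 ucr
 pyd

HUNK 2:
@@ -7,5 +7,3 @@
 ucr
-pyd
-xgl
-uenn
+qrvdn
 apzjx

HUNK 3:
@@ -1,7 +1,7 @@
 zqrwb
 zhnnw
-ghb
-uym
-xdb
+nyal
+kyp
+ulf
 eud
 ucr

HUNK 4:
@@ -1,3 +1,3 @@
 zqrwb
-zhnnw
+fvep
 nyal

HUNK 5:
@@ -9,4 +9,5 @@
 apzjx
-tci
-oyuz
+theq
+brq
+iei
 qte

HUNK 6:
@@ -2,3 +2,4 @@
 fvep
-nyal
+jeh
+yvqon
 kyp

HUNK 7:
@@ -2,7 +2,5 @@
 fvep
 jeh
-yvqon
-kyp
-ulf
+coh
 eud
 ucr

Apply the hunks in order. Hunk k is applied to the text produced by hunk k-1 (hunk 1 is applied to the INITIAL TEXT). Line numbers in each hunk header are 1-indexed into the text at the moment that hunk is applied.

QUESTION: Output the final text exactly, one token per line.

Answer: zqrwb
fvep
jeh
coh
eud
ucr
qrvdn
apzjx
theq
brq
iei
qte

Derivation:
Hunk 1: at line 2 remove [fwhs,rngtr,zznm] add [uym,xdb,eud] -> 14 lines: zqrwb zhnnw ghb uym xdb eud ucr pyd xgl uenn apzjx tci oyuz qte
Hunk 2: at line 7 remove [pyd,xgl,uenn] add [qrvdn] -> 12 lines: zqrwb zhnnw ghb uym xdb eud ucr qrvdn apzjx tci oyuz qte
Hunk 3: at line 1 remove [ghb,uym,xdb] add [nyal,kyp,ulf] -> 12 lines: zqrwb zhnnw nyal kyp ulf eud ucr qrvdn apzjx tci oyuz qte
Hunk 4: at line 1 remove [zhnnw] add [fvep] -> 12 lines: zqrwb fvep nyal kyp ulf eud ucr qrvdn apzjx tci oyuz qte
Hunk 5: at line 9 remove [tci,oyuz] add [theq,brq,iei] -> 13 lines: zqrwb fvep nyal kyp ulf eud ucr qrvdn apzjx theq brq iei qte
Hunk 6: at line 2 remove [nyal] add [jeh,yvqon] -> 14 lines: zqrwb fvep jeh yvqon kyp ulf eud ucr qrvdn apzjx theq brq iei qte
Hunk 7: at line 2 remove [yvqon,kyp,ulf] add [coh] -> 12 lines: zqrwb fvep jeh coh eud ucr qrvdn apzjx theq brq iei qte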